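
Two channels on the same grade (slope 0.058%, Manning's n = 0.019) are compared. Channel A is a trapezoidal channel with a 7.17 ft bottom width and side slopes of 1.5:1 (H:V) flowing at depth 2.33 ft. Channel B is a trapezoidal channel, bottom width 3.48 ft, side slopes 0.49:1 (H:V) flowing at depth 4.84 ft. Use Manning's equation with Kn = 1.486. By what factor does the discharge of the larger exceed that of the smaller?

1.32

Channel A: With bottom width b = 7.17 ft and side slope z = 1.5: A = (b + zy)y = (7.17 + 1.5×2.33)×2.33 = 24.85 ft²; P = b + 2y√(1+z²) = 7.17 + 2×2.33×1.803 = 15.57 ft. Hydraulic radius R = A/P = 24.85/15.57 = 1.596 ft. Q_A = (1.486/0.019)·24.85·1.596^(2/3)·√0.00058 = 63.92 ft³/s.
Channel B: With bottom width b = 3.48 ft and side slope z = 0.49: A = (b + zy)y = (3.48 + 0.49×4.84)×4.84 = 28.32 ft²; P = b + 2y√(1+z²) = 3.48 + 2×4.84×1.114 = 14.26 ft. Hydraulic radius R = A/P = 28.32/14.26 = 1.986 ft. Q_B = (1.486/0.019)·28.32·1.986^(2/3)·√0.00058 = 84.29 ft³/s.
The larger discharge is 84.29 ft³/s and the smaller is 63.92 ft³/s; the ratio is 1.32.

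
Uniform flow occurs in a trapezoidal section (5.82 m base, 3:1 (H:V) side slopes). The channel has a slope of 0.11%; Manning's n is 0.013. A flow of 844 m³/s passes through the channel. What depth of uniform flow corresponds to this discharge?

Manning's equation rearranged: A R^(2/3) = nQ / (1·√S) = 0.013 × 844 / (√0.0011) = 330.8.
Trying y = 7.32 m: A R^(2/3) = 504 — high.
Trying y = 5.08 m: A R^(2/3) = 213.5 — low.
Trying y = 6.13 m: A R^(2/3) = 330.8 — close enough.

y_n = 6.13 m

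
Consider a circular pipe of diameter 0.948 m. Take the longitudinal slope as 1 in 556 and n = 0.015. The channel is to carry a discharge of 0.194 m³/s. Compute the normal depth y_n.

y_n = 0.326 m

Manning's equation rearranged: A R^(2/3) = nQ / (1·√S) = 0.015 × 0.194 / (√0.001799) = 0.06862.
At y = 0.254 m: A R^(2/3) = 0.04246 — low.
At y = 0.391 m: A R^(2/3) = 0.09632 — high.
At y = 0.326 m: A R^(2/3) = 0.06875 — ≈ 0.06862.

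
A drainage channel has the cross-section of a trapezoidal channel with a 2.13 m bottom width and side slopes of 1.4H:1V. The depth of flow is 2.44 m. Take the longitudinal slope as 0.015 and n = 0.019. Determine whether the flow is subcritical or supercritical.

With bottom width b = 2.13 m and side slope z = 1.4: A = (b + zy)y = (2.13 + 1.4×2.44)×2.44 = 13.53 m²; P = b + 2y√(1+z²) = 2.13 + 2×2.44×1.72 = 10.53 m.
Hydraulic radius R = A/P = 13.53/10.53 = 1.286 m.
V = (1/n) R^(2/3) √S = (1/0.019) × 1.286^(2/3) × √0.015 = 7.621 m/s. Hydraulic depth D_h = A/T = 13.53/8.962 = 1.51 m.
Froude number Fr = V/√(g·D_h) = 7.621/√(9.81×1.51) = 1.98, which is greater than 1, so the flow is supercritical.

supercritical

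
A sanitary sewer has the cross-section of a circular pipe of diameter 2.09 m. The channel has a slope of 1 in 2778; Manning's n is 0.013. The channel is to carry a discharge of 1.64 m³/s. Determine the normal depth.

Manning's equation rearranged: A R^(2/3) = nQ / (1·√S) = 0.013 × 1.64 / (√0.00036) = 1.124.
Trying y = 0.808 m: A R^(2/3) = 0.7045 — low.
Trying y = 1.23 m: A R^(2/3) = 1.451 — high.
Trying y = 1.05 m: A R^(2/3) = 1.122 — matches.

y_n = 1.05 m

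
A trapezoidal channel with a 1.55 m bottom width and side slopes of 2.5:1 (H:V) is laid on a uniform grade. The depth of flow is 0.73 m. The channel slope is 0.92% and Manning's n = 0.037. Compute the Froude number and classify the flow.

subcritical

With bottom width b = 1.55 m and side slope z = 2.5: A = (b + zy)y = (1.55 + 2.5×0.73)×0.73 = 2.464 m²; P = b + 2y√(1+z²) = 1.55 + 2×0.73×2.693 = 5.481 m.
Hydraulic radius R = A/P = 2.464/5.481 = 0.4495 m.
V = (1/n) R^(2/3) √S = (1/0.037) × 0.4495^(2/3) × √0.0092 = 1.521 m/s. Hydraulic depth D_h = A/T = 2.464/5.2 = 0.4738 m.
Froude number Fr = V/√(g·D_h) = 1.521/√(9.81×0.4738) = 0.706, which is less than 1, so the flow is subcritical.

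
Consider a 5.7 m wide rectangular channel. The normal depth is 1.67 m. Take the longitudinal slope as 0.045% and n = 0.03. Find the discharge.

Q = 6.97 m³/s

Flow area A = b·y = 5.7 × 1.67 = 9.519 m². Wetted perimeter P = b + 2y = 5.7 + 2×1.67 = 9.04 m.
Hydraulic radius R = A/P = 9.519/9.04 = 1.053 m.
Manning's equation: Q = (1/n) A R^(2/3) S^(1/2) = (1/0.03) × 9.519 × 1.053^(2/3) × 0.00045^(1/2) = 6.97 m³/s.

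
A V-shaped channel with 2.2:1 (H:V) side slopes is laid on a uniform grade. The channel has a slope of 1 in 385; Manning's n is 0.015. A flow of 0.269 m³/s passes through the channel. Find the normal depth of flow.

Manning's equation rearranged: A R^(2/3) = nQ / (1·√S) = 0.015 × 0.269 / (√0.002597) = 0.07917.
Trying y = 0.263 m: A R^(2/3) = 0.03696 — too small.
Trying y = 0.413 m: A R^(2/3) = 0.1231 — too large.
Trying y = 0.35 m: A R^(2/3) = 0.0792 — ≈ 0.07917.

y_n = 0.35 m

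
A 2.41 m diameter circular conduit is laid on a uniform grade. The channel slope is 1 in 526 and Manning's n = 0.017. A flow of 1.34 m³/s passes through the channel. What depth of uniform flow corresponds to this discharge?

Manning's equation rearranged: A R^(2/3) = nQ / (1·√S) = 0.017 × 1.34 / (√0.001901) = 0.5225.
At y = 0.476 m: A R^(2/3) = 0.2778 — too small.
At y = 0.772 m: A R^(2/3) = 0.723 — too large.
At y = 0.653 m: A R^(2/3) = 0.5225 — close enough.

y_n = 0.653 m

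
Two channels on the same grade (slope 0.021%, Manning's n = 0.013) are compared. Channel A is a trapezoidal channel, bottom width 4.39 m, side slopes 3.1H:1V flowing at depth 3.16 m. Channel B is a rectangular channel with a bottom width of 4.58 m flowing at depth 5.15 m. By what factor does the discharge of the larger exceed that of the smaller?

Channel A: With bottom width b = 4.39 m and side slope z = 3.1: A = (b + zy)y = (4.39 + 3.1×3.16)×3.16 = 44.83 m²; P = b + 2y√(1+z²) = 4.39 + 2×3.16×3.257 = 24.98 m. Hydraulic radius R = A/P = 44.83/24.98 = 1.795 m. Q_A = (1/0.013)·44.83·1.795^(2/3)·√0.00021 = 73.8 m³/s.
Channel B: Flow area A = b·y = 4.58 × 5.15 = 23.59 m². Wetted perimeter P = b + 2y = 4.58 + 2×5.15 = 14.88 m. Hydraulic radius R = A/P = 23.59/14.88 = 1.585 m. Q_B = (1/0.013)·23.59·1.585^(2/3)·√0.00021 = 35.75 m³/s.
The larger discharge is 73.8 m³/s and the smaller is 35.75 m³/s; the ratio is 2.06.

2.06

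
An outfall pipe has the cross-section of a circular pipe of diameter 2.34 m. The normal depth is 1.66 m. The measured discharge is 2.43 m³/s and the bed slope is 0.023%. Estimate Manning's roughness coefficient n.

n = 0.016

For a circular section of diameter D = 2.34 m at depth y = 1.66 m, the central angle is θ = 2 arccos(1 − 2y/D) = 4.006 rad. Then A = (D²/8)(θ − sin θ) = 3.262 m² and P = Dθ/2 = 4.687 m.
Hydraulic radius R = A/P = 3.262/4.687 = 0.6961 m.
Rearranging Manning's equation: n = (1/Q) A R^(2/3) S^(1/2) = (1/2.43) × 3.262 × 0.6961^(2/3) × √0.00023 = 0.016.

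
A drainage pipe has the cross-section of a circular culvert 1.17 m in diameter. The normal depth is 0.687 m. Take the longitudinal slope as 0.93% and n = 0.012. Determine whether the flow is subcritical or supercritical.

For a circular section of diameter D = 1.17 m at depth y = 0.687 m, the central angle is θ = 2 arccos(1 − 2y/D) = 3.492 rad. Then A = (D²/8)(θ − sin θ) = 0.6563 m² and P = Dθ/2 = 2.043 m.
Hydraulic radius R = A/P = 0.6563/2.043 = 0.3213 m.
V = (1/n) R^(2/3) √S = (1/0.012) × 0.3213^(2/3) × √0.0093 = 3.77 m/s. Hydraulic depth D_h = A/T = 0.6563/1.152 = 0.5697 m.
Froude number Fr = V/√(g·D_h) = 3.77/√(9.81×0.5697) = 1.59, which is greater than 1, so the flow is supercritical.

supercritical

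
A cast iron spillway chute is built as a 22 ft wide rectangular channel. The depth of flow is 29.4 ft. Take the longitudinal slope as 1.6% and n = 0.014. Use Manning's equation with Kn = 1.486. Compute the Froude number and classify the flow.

supercritical

Flow area A = b·y = 22 × 29.4 = 646.8 ft². Wetted perimeter P = b + 2y = 22 + 2×29.4 = 80.8 ft.
Hydraulic radius R = A/P = 646.8/80.8 = 8.005 ft.
V = (1.486/n) R^(2/3) √S = (1.486/0.014) × 8.005^(2/3) × √0.016 = 53.73 ft/s. Hydraulic depth D_h = A/T = 646.8/22 = 29.4 ft.
Froude number Fr = V/√(g·D_h) = 53.73/√(32.2×29.4) = 1.75, which is greater than 1, so the flow is supercritical.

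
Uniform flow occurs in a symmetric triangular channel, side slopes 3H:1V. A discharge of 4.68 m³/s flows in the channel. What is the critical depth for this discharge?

At critical depth, Q² T / (g A³) = 1, i.e. A³/T = Q²/g = 4.68²/9.81 = 2.233.
At y = 1.02 m: A³/T = 4.968 — too large.
At y = 0.776 m: A³/T = 1.266 — too small.
At y = 0.869 m: A³/T = 2.23 — ≈ 2.233.

y_c = 0.869 m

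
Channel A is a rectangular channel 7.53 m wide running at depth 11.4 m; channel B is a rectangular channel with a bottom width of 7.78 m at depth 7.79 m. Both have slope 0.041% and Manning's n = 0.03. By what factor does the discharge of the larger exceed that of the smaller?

1.5

Channel A: Flow area A = b·y = 7.53 × 11.4 = 85.84 m². Wetted perimeter P = b + 2y = 7.53 + 2×11.4 = 30.33 m. Hydraulic radius R = A/P = 85.84/30.33 = 2.83 m. Q_A = (1/0.03)·85.84·2.83^(2/3)·√0.00041 = 115.9 m³/s.
Channel B: Flow area A = b·y = 7.78 × 7.79 = 60.61 m². Wetted perimeter P = b + 2y = 7.78 + 2×7.79 = 23.36 m. Hydraulic radius R = A/P = 60.61/23.36 = 2.594 m. Q_B = (1/0.03)·60.61·2.594^(2/3)·√0.00041 = 77.24 m³/s.
The larger discharge is 115.9 m³/s and the smaller is 77.24 m³/s; the ratio is 1.5.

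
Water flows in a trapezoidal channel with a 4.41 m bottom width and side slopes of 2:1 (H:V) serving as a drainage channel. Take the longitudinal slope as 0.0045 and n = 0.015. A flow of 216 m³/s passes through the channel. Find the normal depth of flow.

y_n = 3.09 m

Manning's equation rearranged: A R^(2/3) = nQ / (1·√S) = 0.015 × 216 / (√0.0045) = 48.3.
Try y = 3.92 m: A R^(2/3) = 80.95 — over.
Try y = 2.53 m: A R^(2/3) = 31.72 — short.
Try y = 3.09 m: A R^(2/3) = 48.33 — ≈ 48.3.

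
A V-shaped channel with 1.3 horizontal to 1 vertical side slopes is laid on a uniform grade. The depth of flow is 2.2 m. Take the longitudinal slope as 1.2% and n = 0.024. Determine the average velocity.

For a triangular section with side slope z = 1.3: A = zy² = 1.3×2.2² = 6.292 m²; P = 2y√(1+z²) = 2×2.2×1.64 = 7.217 m.
Hydraulic radius R = A/P = 6.292/7.217 = 0.8719 m.
From Manning's equation, V = (1/n) R^(2/3) S^(1/2) = (1/0.024) × 0.8719^(2/3) × 0.012^(1/2) = 4.17 m/s.

V = 4.17 m/s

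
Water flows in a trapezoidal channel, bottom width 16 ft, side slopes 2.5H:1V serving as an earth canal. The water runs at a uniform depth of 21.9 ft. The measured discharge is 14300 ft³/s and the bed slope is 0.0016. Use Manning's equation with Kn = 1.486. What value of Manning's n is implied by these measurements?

With bottom width b = 16 ft and side slope z = 2.5: A = (b + zy)y = (16 + 2.5×21.9)×21.9 = 1549 ft²; P = b + 2y√(1+z²) = 16 + 2×21.9×2.693 = 133.9 ft.
Hydraulic radius R = A/P = 1549/133.9 = 11.57 ft.
Rearranging Manning's equation: n = (1.486/Q) A R^(2/3) S^(1/2) = (1.486/14300) × 1549 × 11.57^(2/3) × √0.0016 = 0.0329.

n = 0.0329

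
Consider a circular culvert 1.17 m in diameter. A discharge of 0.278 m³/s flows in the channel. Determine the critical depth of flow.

At critical depth, Q² T / (g A³) = 1, i.e. A³/T = Q²/g = 0.278²/9.81 = 0.007878.
At y = 0.21 m: A³/T = 0.002507 — short.
At y = 0.281 m: A³/T = 0.007838 — ≈ 0.007878.

y_c = 0.281 m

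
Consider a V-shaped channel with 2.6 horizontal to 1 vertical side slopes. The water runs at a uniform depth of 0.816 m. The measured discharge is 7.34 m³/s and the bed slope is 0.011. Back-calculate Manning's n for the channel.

n = 0.013

For a triangular section with side slope z = 2.6: A = zy² = 2.6×0.816² = 1.731 m²; P = 2y√(1+z²) = 2×0.816×2.786 = 4.546 m.
Hydraulic radius R = A/P = 1.731/4.546 = 0.3808 m.
Rearranging Manning's equation: n = (1/Q) A R^(2/3) S^(1/2) = (1/7.34) × 1.731 × 0.3808^(2/3) × √0.011 = 0.013.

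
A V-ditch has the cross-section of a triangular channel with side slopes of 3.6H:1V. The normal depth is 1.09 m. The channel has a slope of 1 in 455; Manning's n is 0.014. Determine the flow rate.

Q = 9.32 m³/s

For a triangular section with side slope z = 3.6: A = zy² = 3.6×1.09² = 4.277 m²; P = 2y√(1+z²) = 2×1.09×3.736 = 8.145 m.
Hydraulic radius R = A/P = 4.277/8.145 = 0.5251 m.
Manning's equation: Q = (1/n) A R^(2/3) S^(1/2) = (1/0.014) × 4.277 × 0.5251^(2/3) × 0.002198^(1/2) = 9.32 m³/s.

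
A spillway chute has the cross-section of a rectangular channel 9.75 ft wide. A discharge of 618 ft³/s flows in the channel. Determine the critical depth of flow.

For a rectangular channel, critical depth y_c = (q²/g)^(1/3) where q = Q/b = 618/9.75 = 63.38 ft²/s.
So y_c = (63.38²/32.2)^(1/3) = 5 ft.

y_c = 5 ft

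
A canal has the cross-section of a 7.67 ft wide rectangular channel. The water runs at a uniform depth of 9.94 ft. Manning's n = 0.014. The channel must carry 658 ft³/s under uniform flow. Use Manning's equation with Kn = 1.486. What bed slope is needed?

Flow area A = b·y = 7.67 × 9.94 = 76.24 ft². Wetted perimeter P = b + 2y = 7.67 + 2×9.94 = 27.55 ft.
Hydraulic radius R = A/P = 76.24/27.55 = 2.767 ft.
From Manning's equation, S = [nQ / (1.486 A R^(2/3))]² = [0.014 × 658 / (1.486 × 76.24 × 2.767^(2/3))]² = 0.0017.

S = 0.0017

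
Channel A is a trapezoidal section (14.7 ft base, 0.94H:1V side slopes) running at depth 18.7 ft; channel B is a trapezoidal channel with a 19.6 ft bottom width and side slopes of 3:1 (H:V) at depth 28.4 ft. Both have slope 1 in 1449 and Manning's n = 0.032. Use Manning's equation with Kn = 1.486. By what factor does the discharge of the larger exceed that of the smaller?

6.84

Channel A: With bottom width b = 14.7 ft and side slope z = 0.94: A = (b + zy)y = (14.7 + 0.94×18.7)×18.7 = 603.6 ft²; P = b + 2y√(1+z²) = 14.7 + 2×18.7×1.372 = 66.03 ft. Hydraulic radius R = A/P = 603.6/66.03 = 9.141 ft. Q_A = (1.486/0.032)·603.6·9.141^(2/3)·√0.0006901 = 3219 ft³/s.
Channel B: With bottom width b = 19.6 ft and side slope z = 3: A = (b + zy)y = (19.6 + 3×28.4)×28.4 = 2976 ft²; P = b + 2y√(1+z²) = 19.6 + 2×28.4×3.162 = 199.2 ft. Hydraulic radius R = A/P = 2976/199.2 = 14.94 ft. Q_B = (1.486/0.032)·2976·14.94^(2/3)·√0.0006901 = 22020 ft³/s.
The larger discharge is 22020 ft³/s and the smaller is 3219 ft³/s; the ratio is 6.84.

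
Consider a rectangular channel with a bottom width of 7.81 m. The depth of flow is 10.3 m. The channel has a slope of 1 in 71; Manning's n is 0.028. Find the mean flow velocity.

V = 8.48 m/s

Flow area A = b·y = 7.81 × 10.3 = 80.44 m². Wetted perimeter P = b + 2y = 7.81 + 2×10.3 = 28.41 m.
Hydraulic radius R = A/P = 80.44/28.41 = 2.832 m.
From Manning's equation, V = (1/n) R^(2/3) S^(1/2) = (1/0.028) × 2.832^(2/3) × 0.01408^(1/2) = 8.48 m/s.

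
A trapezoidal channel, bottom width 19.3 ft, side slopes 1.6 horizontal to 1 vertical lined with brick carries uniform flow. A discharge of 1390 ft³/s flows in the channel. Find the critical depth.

y_c = 4.74 ft

At critical depth, Q² T / (g A³) = 1, i.e. A³/T = Q²/g = 1390²/32.2 = 60000.
Trying y = 5.52 ft: A³/T = 101300 — over.
Trying y = 3.86 ft: A³/T = 30040 — short.
Trying y = 4.74 ft: A³/T = 60030 — ≈ 60000.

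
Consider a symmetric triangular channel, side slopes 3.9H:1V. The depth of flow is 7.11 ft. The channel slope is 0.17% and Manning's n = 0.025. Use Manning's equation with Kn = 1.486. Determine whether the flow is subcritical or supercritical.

For a triangular section with side slope z = 3.9: A = zy² = 3.9×7.11² = 197.2 ft²; P = 2y√(1+z²) = 2×7.11×4.026 = 57.25 ft.
Hydraulic radius R = A/P = 197.2/57.25 = 3.444 ft.
V = (1.486/n) R^(2/3) √S = (1.486/0.025) × 3.444^(2/3) × √0.0017 = 5.589 ft/s. Hydraulic depth D_h = A/T = 197.2/55.46 = 3.555 ft.
Froude number Fr = V/√(g·D_h) = 5.589/√(32.2×3.555) = 0.522, which is less than 1, so the flow is subcritical.

subcritical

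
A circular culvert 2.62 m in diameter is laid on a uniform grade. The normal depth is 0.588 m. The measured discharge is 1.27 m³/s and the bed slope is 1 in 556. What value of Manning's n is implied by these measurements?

For a circular section of diameter D = 2.62 m at depth y = 0.588 m, the central angle is θ = 2 arccos(1 − 2y/D) = 1.974 rad. Then A = (D²/8)(θ − sin θ) = 0.9047 m² and P = Dθ/2 = 2.586 m.
Hydraulic radius R = A/P = 0.9047/2.586 = 0.3498 m.
Rearranging Manning's equation: n = (1/Q) A R^(2/3) S^(1/2) = (1/1.27) × 0.9047 × 0.3498^(2/3) × √0.001799 = 0.015.

n = 0.015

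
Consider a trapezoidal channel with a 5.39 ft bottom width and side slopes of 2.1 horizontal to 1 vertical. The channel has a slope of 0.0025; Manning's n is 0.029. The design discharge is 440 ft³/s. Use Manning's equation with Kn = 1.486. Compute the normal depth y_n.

y_n = 5.21 ft

Manning's equation rearranged: A R^(2/3) = nQ / (1.486·√S) = 0.029 × 440 / (1.486 × √0.0025) = 171.7.
Try y = 6.2 ft: A R^(2/3) = 254.8 — too large.
Try y = 4.14 ft: A R^(2/3) = 103.5 — too small.
Try y = 5.21 ft: A R^(2/3) = 171.9 — matches.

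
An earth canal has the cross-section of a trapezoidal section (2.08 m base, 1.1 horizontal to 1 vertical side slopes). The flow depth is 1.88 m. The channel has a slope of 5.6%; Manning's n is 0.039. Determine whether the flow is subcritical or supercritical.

With bottom width b = 2.08 m and side slope z = 1.1: A = (b + zy)y = (2.08 + 1.1×1.88)×1.88 = 7.798 m²; P = b + 2y√(1+z²) = 2.08 + 2×1.88×1.487 = 7.67 m.
Hydraulic radius R = A/P = 7.798/7.67 = 1.017 m.
V = (1/n) R^(2/3) √S = (1/0.039) × 1.017^(2/3) × √0.056 = 6.135 m/s. Hydraulic depth D_h = A/T = 7.798/6.216 = 1.255 m.
Froude number Fr = V/√(g·D_h) = 6.135/√(9.81×1.255) = 1.75, which is greater than 1, so the flow is supercritical.

supercritical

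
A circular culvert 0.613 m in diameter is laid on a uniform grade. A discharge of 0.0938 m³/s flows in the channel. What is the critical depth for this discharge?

At critical depth, Q² T / (g A³) = 1, i.e. A³/T = Q²/g = 0.0938²/9.81 = 0.0008969.
Trying y = 0.16 m: A³/T = 0.000428 — too small.
Trying y = 0.194 m: A³/T = 0.0009041 — ≈ 0.0008969.

y_c = 0.194 m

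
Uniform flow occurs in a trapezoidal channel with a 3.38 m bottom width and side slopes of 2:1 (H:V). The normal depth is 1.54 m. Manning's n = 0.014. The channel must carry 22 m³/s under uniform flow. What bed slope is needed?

With bottom width b = 3.38 m and side slope z = 2: A = (b + zy)y = (3.38 + 2×1.54)×1.54 = 9.948 m²; P = b + 2y√(1+z²) = 3.38 + 2×1.54×2.236 = 10.27 m.
Hydraulic radius R = A/P = 9.948/10.27 = 0.969 m.
From Manning's equation, S = [nQ / (1 A R^(2/3))]² = [0.014 × 22 / (1 × 9.948 × 0.969^(2/3))]² = 0.001.

S = 0.001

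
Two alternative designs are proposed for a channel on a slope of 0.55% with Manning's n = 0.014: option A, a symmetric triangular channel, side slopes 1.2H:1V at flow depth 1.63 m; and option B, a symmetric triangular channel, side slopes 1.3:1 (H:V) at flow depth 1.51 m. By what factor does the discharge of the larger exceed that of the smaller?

1.11

Channel A: For a triangular section with side slope z = 1.2: A = zy² = 1.2×1.63² = 3.188 m²; P = 2y√(1+z²) = 2×1.63×1.562 = 5.092 m. Hydraulic radius R = A/P = 3.188/5.092 = 0.6261 m. Q_A = (1/0.014)·3.188·0.6261^(2/3)·√0.0055 = 12.36 m³/s.
Channel B: For a triangular section with side slope z = 1.3: A = zy² = 1.3×1.51² = 2.964 m²; P = 2y√(1+z²) = 2×1.51×1.64 = 4.953 m. Hydraulic radius R = A/P = 2.964/4.953 = 0.5984 m. Q_B = (1/0.014)·2.964·0.5984^(2/3)·√0.0055 = 11.15 m³/s.
The larger discharge is 12.36 m³/s and the smaller is 11.15 m³/s; the ratio is 1.11.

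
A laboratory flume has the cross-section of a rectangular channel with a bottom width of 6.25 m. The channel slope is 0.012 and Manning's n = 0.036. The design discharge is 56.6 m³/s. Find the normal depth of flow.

y_n = 2.42 m

Manning's equation rearranged: A R^(2/3) = nQ / (1·√S) = 0.036 × 56.6 / (√0.012) = 18.6.
Trying y = 1.99 m: A R^(2/3) = 14.17 — low.
Trying y = 2.77 m: A R^(2/3) = 22.37 — high.
Trying y = 2.42 m: A R^(2/3) = 18.6 — ≈ 18.6.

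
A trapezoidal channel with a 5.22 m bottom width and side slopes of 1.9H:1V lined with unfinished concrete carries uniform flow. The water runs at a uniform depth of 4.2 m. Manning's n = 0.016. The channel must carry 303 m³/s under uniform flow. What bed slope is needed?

With bottom width b = 5.22 m and side slope z = 1.9: A = (b + zy)y = (5.22 + 1.9×4.2)×4.2 = 55.44 m²; P = b + 2y√(1+z²) = 5.22 + 2×4.2×2.147 = 23.26 m.
Hydraulic radius R = A/P = 55.44/23.26 = 2.384 m.
From Manning's equation, S = [nQ / (1 A R^(2/3))]² = [0.016 × 303 / (1 × 55.44 × 2.384^(2/3))]² = 0.0024.

S = 0.0024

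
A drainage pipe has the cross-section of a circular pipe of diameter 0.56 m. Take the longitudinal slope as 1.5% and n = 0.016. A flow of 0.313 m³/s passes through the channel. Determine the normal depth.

Manning's equation rearranged: A R^(2/3) = nQ / (1·√S) = 0.016 × 0.313 / (√0.015) = 0.04089.
At y = 0.232 m: A R^(2/3) = 0.02385 — too small.
At y = 0.372 m: A R^(2/3) = 0.0518 — too large.
At y = 0.318 m: A R^(2/3) = 0.04094 — ≈ 0.04089.

y_n = 0.318 m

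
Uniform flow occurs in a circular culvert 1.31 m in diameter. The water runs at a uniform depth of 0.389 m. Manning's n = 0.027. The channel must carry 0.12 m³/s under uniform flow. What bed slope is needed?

S = 0.000694

For a circular section of diameter D = 1.31 m at depth y = 0.389 m, the central angle is θ = 2 arccos(1 − 2y/D) = 2.305 rad. Then A = (D²/8)(θ − sin θ) = 0.3353 m² and P = Dθ/2 = 1.51 m.
Hydraulic radius R = A/P = 0.3353/1.51 = 0.2221 m.
From Manning's equation, S = [nQ / (1 A R^(2/3))]² = [0.027 × 0.12 / (1 × 0.3353 × 0.2221^(2/3))]² = 0.000694.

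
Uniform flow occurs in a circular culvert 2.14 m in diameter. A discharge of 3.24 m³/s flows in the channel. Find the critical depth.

y_c = 0.839 m

At critical depth, Q² T / (g A³) = 1, i.e. A³/T = Q²/g = 3.24²/9.81 = 1.07.
Trying y = 0.664 m: A³/T = 0.4342 — low.
Trying y = 0.991 m: A³/T = 2.027 — high.
Trying y = 0.839 m: A³/T = 1.071 — close enough.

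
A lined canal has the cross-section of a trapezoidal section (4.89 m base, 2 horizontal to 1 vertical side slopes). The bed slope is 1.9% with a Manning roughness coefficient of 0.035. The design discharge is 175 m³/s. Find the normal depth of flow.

y_n = 2.89 m

Manning's equation rearranged: A R^(2/3) = nQ / (1·√S) = 0.035 × 175 / (√0.019) = 44.44.
Try y = 3.34 m: A R^(2/3) = 60.3 — over.
Try y = 2.06 m: A R^(2/3) = 22.29 — short.
Try y = 2.89 m: A R^(2/3) = 44.46 — ≈ 44.44.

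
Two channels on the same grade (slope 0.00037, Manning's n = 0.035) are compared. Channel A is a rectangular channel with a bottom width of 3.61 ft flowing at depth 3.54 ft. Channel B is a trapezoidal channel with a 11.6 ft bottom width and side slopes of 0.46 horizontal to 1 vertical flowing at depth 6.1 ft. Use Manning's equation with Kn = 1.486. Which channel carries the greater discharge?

channel B

Channel A: Flow area A = b·y = 3.61 × 3.54 = 12.78 ft². Wetted perimeter P = b + 2y = 3.61 + 2×3.54 = 10.69 ft. Hydraulic radius R = A/P = 12.78/10.69 = 1.195 ft. Q_A = (1.486/0.035)·12.78·1.195^(2/3)·√0.00037 = 11.76 ft³/s.
Channel B: With bottom width b = 11.6 ft and side slope z = 0.46: A = (b + zy)y = (11.6 + 0.46×6.1)×6.1 = 87.88 ft²; P = b + 2y√(1+z²) = 11.6 + 2×6.1×1.101 = 25.03 ft. Hydraulic radius R = A/P = 87.88/25.03 = 3.511 ft. Q_B = (1.486/0.035)·87.88·3.511^(2/3)·√0.00037 = 165.8 ft³/s.
Q_A = 11.76 ft³/s vs Q_B = 165.8 ft³/s, so channel B carries more.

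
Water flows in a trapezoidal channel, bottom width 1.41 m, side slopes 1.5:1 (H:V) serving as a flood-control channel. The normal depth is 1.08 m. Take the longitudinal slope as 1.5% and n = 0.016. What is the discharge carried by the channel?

Q = 18.2 m³/s

With bottom width b = 1.41 m and side slope z = 1.5: A = (b + zy)y = (1.41 + 1.5×1.08)×1.08 = 3.272 m²; P = b + 2y√(1+z²) = 1.41 + 2×1.08×1.803 = 5.304 m.
Hydraulic radius R = A/P = 3.272/5.304 = 0.617 m.
Manning's equation: Q = (1/n) A R^(2/3) S^(1/2) = (1/0.016) × 3.272 × 0.617^(2/3) × 0.015^(1/2) = 18.2 m³/s.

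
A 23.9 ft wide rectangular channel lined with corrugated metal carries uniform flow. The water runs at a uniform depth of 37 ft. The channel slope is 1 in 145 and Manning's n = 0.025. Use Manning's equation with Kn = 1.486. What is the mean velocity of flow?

V = 21.4 ft/s

Flow area A = b·y = 23.9 × 37 = 884.3 ft². Wetted perimeter P = b + 2y = 23.9 + 2×37 = 97.9 ft.
Hydraulic radius R = A/P = 884.3/97.9 = 9.033 ft.
From Manning's equation, V = (1.486/n) R^(2/3) S^(1/2) = (1.486/0.025) × 9.033^(2/3) × 0.006897^(1/2) = 21.4 ft/s.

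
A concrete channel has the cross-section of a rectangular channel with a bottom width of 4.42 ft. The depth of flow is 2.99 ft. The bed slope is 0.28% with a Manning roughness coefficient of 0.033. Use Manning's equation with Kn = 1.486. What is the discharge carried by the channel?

Q = 36.9 ft³/s

Flow area A = b·y = 4.42 × 2.99 = 13.22 ft². Wetted perimeter P = b + 2y = 4.42 + 2×2.99 = 10.4 ft.
Hydraulic radius R = A/P = 13.22/10.4 = 1.271 ft.
Manning's equation: Q = (1.486/n) A R^(2/3) S^(1/2) = (1.486/0.033) × 13.22 × 1.271^(2/3) × 0.0028^(1/2) = 36.9 ft³/s.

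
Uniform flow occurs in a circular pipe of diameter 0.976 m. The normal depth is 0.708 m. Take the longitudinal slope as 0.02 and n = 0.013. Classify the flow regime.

supercritical

For a circular section of diameter D = 0.976 m at depth y = 0.708 m, the central angle is θ = 2 arccos(1 − 2y/D) = 4.077 rad. Then A = (D²/8)(θ − sin θ) = 0.5813 m² and P = Dθ/2 = 1.99 m.
Hydraulic radius R = A/P = 0.5813/1.99 = 0.2922 m.
V = (1/n) R^(2/3) √S = (1/0.013) × 0.2922^(2/3) × √0.02 = 4.79 m/s. Hydraulic depth D_h = A/T = 0.5813/0.8712 = 0.6672 m.
Froude number Fr = V/√(g·D_h) = 4.79/√(9.81×0.6672) = 1.87, which is greater than 1, so the flow is supercritical.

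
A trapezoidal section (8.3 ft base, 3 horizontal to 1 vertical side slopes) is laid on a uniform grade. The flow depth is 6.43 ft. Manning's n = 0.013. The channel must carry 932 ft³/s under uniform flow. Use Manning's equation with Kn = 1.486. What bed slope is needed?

S = 0.00038

With bottom width b = 8.3 ft and side slope z = 3: A = (b + zy)y = (8.3 + 3×6.43)×6.43 = 177.4 ft²; P = b + 2y√(1+z²) = 8.3 + 2×6.43×3.162 = 48.97 ft.
Hydraulic radius R = A/P = 177.4/48.97 = 3.623 ft.
From Manning's equation, S = [nQ / (1.486 A R^(2/3))]² = [0.013 × 932 / (1.486 × 177.4 × 3.623^(2/3))]² = 0.00038.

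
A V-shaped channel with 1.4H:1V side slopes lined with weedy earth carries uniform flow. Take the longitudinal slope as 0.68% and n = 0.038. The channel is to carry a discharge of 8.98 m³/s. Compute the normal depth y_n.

Manning's equation rearranged: A R^(2/3) = nQ / (1·√S) = 0.038 × 8.98 / (√0.0068) = 4.138.
At y = 1.69 m: A R^(2/3) = 3.115 — low.
At y = 2.34 m: A R^(2/3) = 7.419 — high.
At y = 1.88 m: A R^(2/3) = 4.139 — matches.

y_n = 1.88 m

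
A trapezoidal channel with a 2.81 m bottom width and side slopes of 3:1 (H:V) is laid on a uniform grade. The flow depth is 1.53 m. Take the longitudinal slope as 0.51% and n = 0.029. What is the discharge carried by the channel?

With bottom width b = 2.81 m and side slope z = 3: A = (b + zy)y = (2.81 + 3×1.53)×1.53 = 11.32 m²; P = b + 2y√(1+z²) = 2.81 + 2×1.53×3.162 = 12.49 m.
Hydraulic radius R = A/P = 11.32/12.49 = 0.9067 m.
Manning's equation: Q = (1/n) A R^(2/3) S^(1/2) = (1/0.029) × 11.32 × 0.9067^(2/3) × 0.0051^(1/2) = 26.1 m³/s.

Q = 26.1 m³/s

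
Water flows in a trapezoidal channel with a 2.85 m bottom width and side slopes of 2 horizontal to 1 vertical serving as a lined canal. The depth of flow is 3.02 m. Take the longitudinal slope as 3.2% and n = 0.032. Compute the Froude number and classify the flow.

supercritical

With bottom width b = 2.85 m and side slope z = 2: A = (b + zy)y = (2.85 + 2×3.02)×3.02 = 26.85 m²; P = b + 2y√(1+z²) = 2.85 + 2×3.02×2.236 = 16.36 m.
Hydraulic radius R = A/P = 26.85/16.36 = 1.641 m.
V = (1/n) R^(2/3) √S = (1/0.032) × 1.641^(2/3) × √0.032 = 7.779 m/s. Hydraulic depth D_h = A/T = 26.85/14.93 = 1.798 m.
Froude number Fr = V/√(g·D_h) = 7.779/√(9.81×1.798) = 1.85, which is greater than 1, so the flow is supercritical.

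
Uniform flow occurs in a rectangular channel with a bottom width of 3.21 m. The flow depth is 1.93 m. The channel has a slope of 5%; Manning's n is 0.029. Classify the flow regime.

Flow area A = b·y = 3.21 × 1.93 = 6.195 m². Wetted perimeter P = b + 2y = 3.21 + 2×1.93 = 7.07 m.
Hydraulic radius R = A/P = 6.195/7.07 = 0.8763 m.
V = (1/n) R^(2/3) √S = (1/0.029) × 0.8763^(2/3) × √0.05 = 7.061 m/s. Hydraulic depth D_h = A/T = 6.195/3.21 = 1.93 m.
Froude number Fr = V/√(g·D_h) = 7.061/√(9.81×1.93) = 1.62, which is greater than 1, so the flow is supercritical.

supercritical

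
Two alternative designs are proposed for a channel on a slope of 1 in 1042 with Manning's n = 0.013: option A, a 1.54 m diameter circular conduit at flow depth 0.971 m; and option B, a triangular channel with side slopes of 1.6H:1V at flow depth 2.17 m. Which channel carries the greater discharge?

Channel A: For a circular section of diameter D = 1.54 m at depth y = 0.971 m, the central angle is θ = 2 arccos(1 − 2y/D) = 3.67 rad. Then A = (D²/8)(θ − sin θ) = 1.237 m² and P = Dθ/2 = 2.826 m. Hydraulic radius R = A/P = 1.237/2.826 = 0.4379 m. Q_A = (1/0.013)·1.237·0.4379^(2/3)·√0.0009597 = 1.7 m³/s.
Channel B: For a triangular section with side slope z = 1.6: A = zy² = 1.6×2.17² = 7.534 m²; P = 2y√(1+z²) = 2×2.17×1.887 = 8.189 m. Hydraulic radius R = A/P = 7.534/8.189 = 0.9201 m. Q_B = (1/0.013)·7.534·0.9201^(2/3)·√0.0009597 = 16.98 m³/s.
Q_A = 1.7 m³/s vs Q_B = 16.98 m³/s, so channel B carries more.

channel B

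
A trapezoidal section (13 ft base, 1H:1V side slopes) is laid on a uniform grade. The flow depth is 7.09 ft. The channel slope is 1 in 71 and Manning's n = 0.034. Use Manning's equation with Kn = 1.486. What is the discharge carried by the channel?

With bottom width b = 13 ft and side slope z = 1: A = (b + zy)y = (13 + 1×7.09)×7.09 = 142.4 ft²; P = b + 2y√(1+z²) = 13 + 2×7.09×1.414 = 33.05 ft.
Hydraulic radius R = A/P = 142.4/33.05 = 4.309 ft.
Manning's equation: Q = (1.486/n) A R^(2/3) S^(1/2) = (1.486/0.034) × 142.4 × 4.309^(2/3) × 0.01408^(1/2) = 1960 ft³/s.

Q = 1960 ft³/s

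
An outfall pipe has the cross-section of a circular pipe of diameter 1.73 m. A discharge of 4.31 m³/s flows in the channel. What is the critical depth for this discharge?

y_c = 1.04 m

At critical depth, Q² T / (g A³) = 1, i.e. A³/T = Q²/g = 4.31²/9.81 = 1.894.
At y = 1.25 m: A³/T = 3.883 — high.
At y = 0.748 m: A³/T = 0.5383 — low.
At y = 1.04 m: A³/T = 1.898 — close enough.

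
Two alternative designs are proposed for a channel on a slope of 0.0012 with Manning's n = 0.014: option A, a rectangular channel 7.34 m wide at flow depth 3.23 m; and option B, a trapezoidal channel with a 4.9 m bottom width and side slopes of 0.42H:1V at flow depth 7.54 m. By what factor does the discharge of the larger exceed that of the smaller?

3.6

Channel A: Flow area A = b·y = 7.34 × 3.23 = 23.71 m². Wetted perimeter P = b + 2y = 7.34 + 2×3.23 = 13.8 m. Hydraulic radius R = A/P = 23.71/13.8 = 1.718 m. Q_A = (1/0.014)·23.71·1.718^(2/3)·√0.0012 = 84.15 m³/s.
Channel B: With bottom width b = 4.9 m and side slope z = 0.42: A = (b + zy)y = (4.9 + 0.42×7.54)×7.54 = 60.82 m²; P = b + 2y√(1+z²) = 4.9 + 2×7.54×1.085 = 21.26 m. Hydraulic radius R = A/P = 60.82/21.26 = 2.861 m. Q_B = (1/0.014)·60.82·2.861^(2/3)·√0.0012 = 303.3 m³/s.
The larger discharge is 303.3 m³/s and the smaller is 84.15 m³/s; the ratio is 3.6.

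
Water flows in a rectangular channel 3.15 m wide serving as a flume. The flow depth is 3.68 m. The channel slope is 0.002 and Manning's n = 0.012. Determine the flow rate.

Q = 46.1 m³/s

Flow area A = b·y = 3.15 × 3.68 = 11.59 m². Wetted perimeter P = b + 2y = 3.15 + 2×3.68 = 10.51 m.
Hydraulic radius R = A/P = 11.59/10.51 = 1.103 m.
Manning's equation: Q = (1/n) A R^(2/3) S^(1/2) = (1/0.012) × 11.59 × 1.103^(2/3) × 0.002^(1/2) = 46.1 m³/s.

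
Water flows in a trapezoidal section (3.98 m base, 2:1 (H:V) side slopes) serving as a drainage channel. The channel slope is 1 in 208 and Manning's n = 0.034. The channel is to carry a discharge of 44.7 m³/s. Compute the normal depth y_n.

Manning's equation rearranged: A R^(2/3) = nQ / (1·√S) = 0.034 × 44.7 / (√0.004808) = 21.92.
At y = 2.48 m: A R^(2/3) = 28.68 — high.
At y = 1.71 m: A R^(2/3) = 13.39 — low.
At y = 2.18 m: A R^(2/3) = 21.92 — ≈ 21.92.

y_n = 2.18 m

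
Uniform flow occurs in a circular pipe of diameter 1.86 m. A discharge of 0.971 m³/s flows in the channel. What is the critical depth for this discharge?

At critical depth, Q² T / (g A³) = 1, i.e. A³/T = Q²/g = 0.971²/9.81 = 0.09611.
At y = 0.349 m: A³/T = 0.0303 — too small.
At y = 0.532 m: A³/T = 0.1571 — too large.
At y = 0.469 m: A³/T = 0.09622 — matches.

y_c = 0.469 m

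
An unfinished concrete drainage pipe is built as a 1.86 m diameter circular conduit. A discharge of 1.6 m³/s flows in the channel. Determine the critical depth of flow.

At critical depth, Q² T / (g A³) = 1, i.e. A³/T = Q²/g = 1.6²/9.81 = 0.261.
Try y = 0.525 m: A³/T = 0.1492 — short.
Try y = 0.691 m: A³/T = 0.4318 — over.
Try y = 0.606 m: A³/T = 0.2602 — matches.

y_c = 0.606 m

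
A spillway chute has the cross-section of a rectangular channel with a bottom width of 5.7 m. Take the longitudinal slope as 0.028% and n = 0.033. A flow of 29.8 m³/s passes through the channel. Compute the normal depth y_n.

Manning's equation rearranged: A R^(2/3) = nQ / (1·√S) = 0.033 × 29.8 / (√0.00028) = 58.77.
At y = 7.28 m: A R^(2/3) = 66.92 — too large.
At y = 4.78 m: A R^(2/3) = 40.1 — too small.
At y = 6.53 m: A R^(2/3) = 58.77 — matches.

y_n = 6.53 m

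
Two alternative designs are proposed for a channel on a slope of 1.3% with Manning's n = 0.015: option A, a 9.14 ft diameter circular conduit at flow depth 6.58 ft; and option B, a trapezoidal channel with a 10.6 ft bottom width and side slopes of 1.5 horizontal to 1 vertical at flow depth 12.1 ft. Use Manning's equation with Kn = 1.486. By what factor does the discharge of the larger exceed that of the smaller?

12.2

Channel A: For a circular section of diameter D = 9.14 ft at depth y = 6.58 ft, the central angle is θ = 2 arccos(1 − 2y/D) = 4.052 rad. Then A = (D²/8)(θ − sin θ) = 50.57 ft² and P = Dθ/2 = 18.52 ft. Hydraulic radius R = A/P = 50.57/18.52 = 2.73 ft. Q_A = (1.486/0.015)·50.57·2.73^(2/3)·√0.013 = 1116 ft³/s.
Channel B: With bottom width b = 10.6 ft and side slope z = 1.5: A = (b + zy)y = (10.6 + 1.5×12.1)×12.1 = 347.9 ft²; P = b + 2y√(1+z²) = 10.6 + 2×12.1×1.803 = 54.23 ft. Hydraulic radius R = A/P = 347.9/54.23 = 6.415 ft. Q_B = (1.486/0.015)·347.9·6.415^(2/3)·√0.013 = 13570 ft³/s.
The larger discharge is 13570 ft³/s and the smaller is 1116 ft³/s; the ratio is 12.2.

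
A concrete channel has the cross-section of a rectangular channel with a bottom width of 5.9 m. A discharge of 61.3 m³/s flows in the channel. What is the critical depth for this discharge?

For a rectangular channel, critical depth y_c = (q²/g)^(1/3) where q = Q/b = 61.3/5.9 = 10.39 m²/s.
So y_c = (10.39²/9.81)^(1/3) = 2.22 m.

y_c = 2.22 m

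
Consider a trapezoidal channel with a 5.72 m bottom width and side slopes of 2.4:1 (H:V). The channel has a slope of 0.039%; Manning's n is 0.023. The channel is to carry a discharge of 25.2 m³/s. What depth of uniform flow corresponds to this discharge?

y_n = 2.16 m

Manning's equation rearranged: A R^(2/3) = nQ / (1·√S) = 0.023 × 25.2 / (√0.00039) = 29.35.
At y = 1.71 m: A R^(2/3) = 18.44 — too small.
At y = 2.47 m: A R^(2/3) = 38.53 — too large.
At y = 2.16 m: A R^(2/3) = 29.33 — close enough.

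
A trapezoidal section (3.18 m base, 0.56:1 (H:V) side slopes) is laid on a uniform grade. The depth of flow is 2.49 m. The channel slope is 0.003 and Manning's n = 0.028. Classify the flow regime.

With bottom width b = 3.18 m and side slope z = 0.56: A = (b + zy)y = (3.18 + 0.56×2.49)×2.49 = 11.39 m²; P = b + 2y√(1+z²) = 3.18 + 2×2.49×1.146 = 8.888 m.
Hydraulic radius R = A/P = 11.39/8.888 = 1.282 m.
V = (1/n) R^(2/3) √S = (1/0.028) × 1.282^(2/3) × √0.003 = 2.308 m/s. Hydraulic depth D_h = A/T = 11.39/5.969 = 1.908 m.
Froude number Fr = V/√(g·D_h) = 2.308/√(9.81×1.908) = 0.533, which is less than 1, so the flow is subcritical.

subcritical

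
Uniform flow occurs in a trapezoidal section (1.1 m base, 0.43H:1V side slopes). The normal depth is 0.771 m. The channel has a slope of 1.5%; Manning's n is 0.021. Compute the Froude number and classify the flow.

supercritical

With bottom width b = 1.1 m and side slope z = 0.43: A = (b + zy)y = (1.1 + 0.43×0.771)×0.771 = 1.104 m²; P = b + 2y√(1+z²) = 1.1 + 2×0.771×1.089 = 2.779 m.
Hydraulic radius R = A/P = 1.104/2.779 = 0.3972 m.
V = (1/n) R^(2/3) √S = (1/0.021) × 0.3972^(2/3) × √0.015 = 3.152 m/s. Hydraulic depth D_h = A/T = 1.104/1.763 = 0.626 m.
Froude number Fr = V/√(g·D_h) = 3.152/√(9.81×0.626) = 1.27, which is greater than 1, so the flow is supercritical.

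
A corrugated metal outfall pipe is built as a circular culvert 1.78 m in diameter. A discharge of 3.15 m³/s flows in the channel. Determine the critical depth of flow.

At critical depth, Q² T / (g A³) = 1, i.e. A³/T = Q²/g = 3.15²/9.81 = 1.011.
Trying y = 0.701 m: A³/T = 0.4337 — too small.
Trying y = 0.984 m: A³/T = 1.588 — too large.
Trying y = 0.874 m: A³/T = 1.01 — matches.

y_c = 0.874 m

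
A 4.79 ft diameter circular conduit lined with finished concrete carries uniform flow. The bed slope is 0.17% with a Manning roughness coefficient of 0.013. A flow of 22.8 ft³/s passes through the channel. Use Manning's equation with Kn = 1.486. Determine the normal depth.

y_n = 1.59 ft

Manning's equation rearranged: A R^(2/3) = nQ / (1.486·√S) = 0.013 × 22.8 / (1.486 × √0.0017) = 4.838.
Try y = 1.82 ft: A R^(2/3) = 6.23 — high.
Try y = 1.59 ft: A R^(2/3) = 4.833 — close enough.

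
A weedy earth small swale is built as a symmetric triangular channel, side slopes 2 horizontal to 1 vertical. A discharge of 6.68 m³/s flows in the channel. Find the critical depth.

y_c = 1.18 m

At critical depth, Q² T / (g A³) = 1, i.e. A³/T = Q²/g = 6.68²/9.81 = 4.549.
Try y = 1.49 m: A³/T = 14.69 — high.
Try y = 1.18 m: A³/T = 4.576 — ≈ 4.549.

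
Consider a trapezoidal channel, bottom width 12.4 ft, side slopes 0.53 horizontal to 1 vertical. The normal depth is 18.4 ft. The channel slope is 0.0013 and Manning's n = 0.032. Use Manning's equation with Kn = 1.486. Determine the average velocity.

V = 6.44 ft/s

With bottom width b = 12.4 ft and side slope z = 0.53: A = (b + zy)y = (12.4 + 0.53×18.4)×18.4 = 407.6 ft²; P = b + 2y√(1+z²) = 12.4 + 2×18.4×1.132 = 54.05 ft.
Hydraulic radius R = A/P = 407.6/54.05 = 7.541 ft.
From Manning's equation, V = (1.486/n) R^(2/3) S^(1/2) = (1.486/0.032) × 7.541^(2/3) × 0.0013^(1/2) = 6.44 ft/s.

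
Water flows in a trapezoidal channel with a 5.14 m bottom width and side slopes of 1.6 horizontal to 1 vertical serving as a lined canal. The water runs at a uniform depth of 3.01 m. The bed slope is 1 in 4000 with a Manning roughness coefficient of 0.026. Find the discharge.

Q = 27.1 m³/s

With bottom width b = 5.14 m and side slope z = 1.6: A = (b + zy)y = (5.14 + 1.6×3.01)×3.01 = 29.97 m²; P = b + 2y√(1+z²) = 5.14 + 2×3.01×1.887 = 16.5 m.
Hydraulic radius R = A/P = 29.97/16.5 = 1.816 m.
Manning's equation: Q = (1/n) A R^(2/3) S^(1/2) = (1/0.026) × 29.97 × 1.816^(2/3) × 0.00025^(1/2) = 27.1 m³/s.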